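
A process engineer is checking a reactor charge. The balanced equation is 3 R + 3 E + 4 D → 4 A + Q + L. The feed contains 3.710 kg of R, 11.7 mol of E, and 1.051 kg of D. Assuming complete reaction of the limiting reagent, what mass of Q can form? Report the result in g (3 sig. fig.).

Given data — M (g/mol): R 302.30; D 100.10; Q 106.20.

n(R) = 3.710×1000 / 302.30 = 12.27 mol
n(E) = 11.70 mol
n(D) = 1.051×1000 / 100.10 = 10.50 mol
n/ν for R = 12.27/3 = 4.090
n/ν for E = 11.70/3 = 3.900
n/ν for D = 10.50/4 = 2.625
Smallest n/ν is D → limiting reagent.
n(Q) = (1/4) × 10.50 = 2.625 mol
mass = 2.625 × 106.20 = 278.8 g

279 g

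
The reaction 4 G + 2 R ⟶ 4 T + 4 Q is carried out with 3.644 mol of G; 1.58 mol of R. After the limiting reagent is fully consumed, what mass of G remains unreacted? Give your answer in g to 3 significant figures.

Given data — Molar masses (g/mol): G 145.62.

n(G) = 3.644 mol
n(R) = 1.580 mol
n/ν → G: 0.9110, R: 0.7900; R is limiting.
G consumed = (4/2) × 1.580 = 3.160 mol
G remaining = 3.644 − 3.160 = 0.4840 mol
mass = 0.4840 × 145.62 = 70.48 g

70.5 g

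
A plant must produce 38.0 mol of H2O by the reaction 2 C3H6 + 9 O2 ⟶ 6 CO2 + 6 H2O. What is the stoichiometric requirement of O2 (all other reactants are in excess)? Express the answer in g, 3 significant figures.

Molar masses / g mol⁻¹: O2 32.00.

1820 g

n(H2O) = 38.00 mol
n(O2) = (9/6) × 38.00 = 57.00 mol
mass = 57.00 × 32.00 = 1824 g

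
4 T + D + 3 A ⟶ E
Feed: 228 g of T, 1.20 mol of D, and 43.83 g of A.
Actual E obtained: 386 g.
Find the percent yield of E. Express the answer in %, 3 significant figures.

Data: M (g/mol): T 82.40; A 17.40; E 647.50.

86.2 %

n(T) = 228.0 / 82.40 = 2.767 mol
n(D) = 1.200 mol
n(A) = 43.83 / 17.40 = 2.519 mol
n/ν → T: 0.6918, D: 1.200, A: 0.8397; T is limiting.
theoretical n(E) = (1/4) × 2.767 = 0.6918 mol → 447.9 g
% yield = 386 / 447.9 × 100 = 86.18 %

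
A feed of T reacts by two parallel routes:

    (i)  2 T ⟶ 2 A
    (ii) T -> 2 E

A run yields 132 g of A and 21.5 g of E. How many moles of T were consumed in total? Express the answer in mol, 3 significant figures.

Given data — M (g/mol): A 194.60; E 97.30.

n(A) = 132 / 194.60 = 0.6783 mol
n(E) = 21.5 / 97.30 = 0.2210 mol
n(T) via (i) = (2/2)×0.6783 = 0.6783 mol
n(T) via (ii) = (1/2)×0.2210 = 0.1105 mol
total n(T) = 0.6783 + 0.1105 = 0.7888 mol

0.789 mol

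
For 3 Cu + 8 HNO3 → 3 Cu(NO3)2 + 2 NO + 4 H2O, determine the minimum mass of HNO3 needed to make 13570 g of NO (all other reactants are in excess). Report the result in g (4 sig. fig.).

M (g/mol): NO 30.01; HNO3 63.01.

n(NO) = 13570 / 30.01 = 452.2 mol
n(HNO3) = (8/2) × 452.2 = 1809 mol
mass = 1809 × 63.01 = 114000 g

114000 g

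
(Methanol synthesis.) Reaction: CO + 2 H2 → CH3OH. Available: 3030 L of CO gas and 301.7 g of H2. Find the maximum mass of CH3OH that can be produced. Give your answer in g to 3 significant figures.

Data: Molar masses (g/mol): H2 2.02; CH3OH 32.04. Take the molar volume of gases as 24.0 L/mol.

n(CO) = 3030 / 24.0 = 126.3 mol
n(H2) = 301.7 / 2.02 = 149.4 mol
n/ν for CO = 126.3/1 = 126.3
n/ν for H2 = 149.4/2 = 74.70
Smallest n/ν is H2 → limiting reagent.
n(CH3OH) = (1/2) × 149.4 = 74.70 mol
mass = 74.70 × 32.04 = 2393 g

2390 g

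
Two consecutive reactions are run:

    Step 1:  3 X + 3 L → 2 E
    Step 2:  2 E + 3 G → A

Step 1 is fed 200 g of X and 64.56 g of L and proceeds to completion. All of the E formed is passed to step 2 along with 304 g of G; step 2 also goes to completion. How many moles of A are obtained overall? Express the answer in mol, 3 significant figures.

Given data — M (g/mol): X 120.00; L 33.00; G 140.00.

0.556 mol

Step 1:
n(X) = 200.0 / 120.00 = 1.667 mol
n(L) = 64.56 / 33.00 = 1.956 mol
n/ν for X = 1.667/3 = 0.5557
n/ν for L = 1.956/3 = 0.6520
Smallest n/ν is X → limiting reagent.
n(E) produced = (2/3) × 1.667 = 1.111 mol
Step 2:
n(E) available = 1.111 mol
n(G) = 304.0 / 140.00 = 2.171 mol
n/ν for E = 1.111/2 = 0.5555
n/ν for G = 2.171/3 = 0.7237
Smallest n/ν is E → limiting reagent.
n(A) = (1/2) × 1.111 = 0.5555 mol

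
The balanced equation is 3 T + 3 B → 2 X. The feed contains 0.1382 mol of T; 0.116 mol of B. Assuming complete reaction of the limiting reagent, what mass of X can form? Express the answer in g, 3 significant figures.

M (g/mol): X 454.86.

35.2 g

n(T) = 0.1382 mol
n(B) = 0.1160 mol
n/ν → T: 0.04607, B: 0.03867; B is limiting.
n(X) = (2/3) × 0.1160 = 0.07733 mol
mass = 0.07733 × 454.86 = 35.17 g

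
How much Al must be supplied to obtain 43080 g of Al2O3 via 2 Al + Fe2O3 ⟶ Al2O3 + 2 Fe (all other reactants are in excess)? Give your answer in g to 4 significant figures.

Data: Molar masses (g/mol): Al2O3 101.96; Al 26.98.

n(Al2O3) = 43080 / 101.96 = 422.5 mol
n(Al) = (2/1) × 422.5 = 845.0 mol
mass = 845.0 × 26.98 = 22800 g

22800 g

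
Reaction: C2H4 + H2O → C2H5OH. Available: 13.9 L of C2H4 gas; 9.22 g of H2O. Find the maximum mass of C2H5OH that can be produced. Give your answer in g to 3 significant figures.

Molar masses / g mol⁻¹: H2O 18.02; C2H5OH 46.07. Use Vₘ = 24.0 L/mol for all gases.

n(C2H4) = 13.90 / 24.0 = 0.5792 mol
n(H2O) = 9.220 / 18.02 = 0.5117 mol
n/ν for C2H4 = 0.5792/1 = 0.5792
n/ν for H2O = 0.5117/1 = 0.5117
Smallest n/ν is H2O → limiting reagent.
n(C2H5OH) = (1/1) × 0.5117 = 0.5117 mol
mass = 0.5117 × 46.07 = 23.57 g

23.6 g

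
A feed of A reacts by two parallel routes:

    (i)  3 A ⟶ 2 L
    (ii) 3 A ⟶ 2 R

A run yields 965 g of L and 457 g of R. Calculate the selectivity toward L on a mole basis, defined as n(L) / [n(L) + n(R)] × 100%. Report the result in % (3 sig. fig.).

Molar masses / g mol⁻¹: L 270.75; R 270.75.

67.9 %

n(L) = 965 / 270.75 = 3.564 mol
n(R) = 457 / 270.75 = 1.688 mol
selectivity = 3.564/(3.564+1.688) × 100 = 67.86 %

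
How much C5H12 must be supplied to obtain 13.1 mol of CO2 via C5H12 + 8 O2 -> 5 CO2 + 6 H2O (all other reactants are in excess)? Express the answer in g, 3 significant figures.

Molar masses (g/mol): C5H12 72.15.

n(CO2) = 13.10 mol
n(C5H12) = (1/5) × 13.10 = 2.620 mol
mass = 2.620 × 72.15 = 189.0 g

189 g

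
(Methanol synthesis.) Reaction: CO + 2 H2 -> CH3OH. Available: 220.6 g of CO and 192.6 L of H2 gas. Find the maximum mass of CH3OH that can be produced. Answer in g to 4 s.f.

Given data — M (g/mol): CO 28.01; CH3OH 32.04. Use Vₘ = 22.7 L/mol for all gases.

n(CO) = 220.6 / 28.01 = 7.876 mol
n(H2) = 192.6 / 22.7 = 8.485 mol
n/ν → CO: 7.876, H2: 4.243; H2 is limiting.
n(CH3OH) = (1/2) × 8.485 = 4.243 mol
mass = 4.243 × 32.04 = 135.9 g

135.9 g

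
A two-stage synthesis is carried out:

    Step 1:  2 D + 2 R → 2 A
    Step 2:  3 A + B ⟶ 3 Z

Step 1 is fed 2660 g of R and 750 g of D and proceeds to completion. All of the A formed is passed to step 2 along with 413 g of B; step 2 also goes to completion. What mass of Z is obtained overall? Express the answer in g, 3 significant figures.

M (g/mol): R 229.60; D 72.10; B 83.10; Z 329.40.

3430 g

Step 1:
n(R) = 2660 / 229.60 = 11.59 mol
n(D) = 750.0 / 72.10 = 10.40 mol
n/ν for R = 11.59/2 = 5.795
n/ν for D = 10.40/2 = 5.200
Smallest n/ν is D → limiting reagent.
n(A) produced = (2/2) × 10.40 = 10.40 mol
Step 2:
n(A) available = 10.40 mol
n(B) = 413.0 / 83.10 = 4.970 mol
n/ν for A = 10.40/3 = 3.467
n/ν for B = 4.970/1 = 4.970
Smallest n/ν is A → limiting reagent.
n(Z) = (3/3) × 10.40 = 10.40 mol
mass = 10.40 × 329.40 = 3426 g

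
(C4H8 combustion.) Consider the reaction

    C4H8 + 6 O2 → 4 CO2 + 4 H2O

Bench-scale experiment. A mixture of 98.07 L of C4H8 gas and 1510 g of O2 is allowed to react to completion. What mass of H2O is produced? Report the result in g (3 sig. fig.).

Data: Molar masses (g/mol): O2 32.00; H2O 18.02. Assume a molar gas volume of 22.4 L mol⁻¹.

n(C4H8) = 98.07 / 22.4 = 4.378 mol
n(O2) = 1510 / 32.00 = 47.19 mol
n/ν for C4H8 = 4.378/1 = 4.378
n/ν for O2 = 47.19/6 = 7.865
Smallest n/ν is C4H8 → limiting reagent.
n(H2O) = (4/1) × 4.378 = 17.51 mol
mass = 17.51 × 18.02 = 315.5 g

316 g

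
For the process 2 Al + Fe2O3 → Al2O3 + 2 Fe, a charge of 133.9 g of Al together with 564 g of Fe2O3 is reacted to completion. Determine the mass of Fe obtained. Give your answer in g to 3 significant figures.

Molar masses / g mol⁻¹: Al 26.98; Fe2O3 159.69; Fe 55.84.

277 g

n(Al) = 133.9 / 26.98 = 4.963 mol
n(Fe2O3) = 564.0 / 159.69 = 3.532 mol
n/ν for Al = 4.963/2 = 2.482
n/ν for Fe2O3 = 3.532/1 = 3.532
Smallest n/ν is Al → limiting reagent.
n(Fe) = (2/2) × 4.963 = 4.963 mol
mass = 4.963 × 55.84 = 277.1 g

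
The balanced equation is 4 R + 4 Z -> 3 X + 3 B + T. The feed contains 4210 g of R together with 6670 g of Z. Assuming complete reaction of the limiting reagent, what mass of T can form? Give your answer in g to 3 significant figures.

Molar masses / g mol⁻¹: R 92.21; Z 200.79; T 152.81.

n(R) = 4210 / 92.21 = 45.66 mol
n(Z) = 6670 / 200.79 = 33.22 mol
n/ν → R: 11.42, Z: 8.305; Z is limiting.
n(T) = (1/4) × 33.22 = 8.305 mol
mass = 8.305 × 152.81 = 1269 g

1270 g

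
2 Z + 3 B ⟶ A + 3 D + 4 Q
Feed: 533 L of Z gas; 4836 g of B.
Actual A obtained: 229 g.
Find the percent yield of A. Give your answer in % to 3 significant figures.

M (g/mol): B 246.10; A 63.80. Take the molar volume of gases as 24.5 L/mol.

n(Z) = 533.0 / 24.5 = 21.76 mol
n(B) = 4836 / 246.10 = 19.65 mol
n/ν for Z = 21.76/2 = 10.88
n/ν for B = 19.65/3 = 6.550
Smallest n/ν is B → limiting reagent.
theoretical n(A) = (1/3) × 19.65 = 6.550 mol → 417.9 g
% yield = 229 / 417.9 × 100 = 54.80 %

54.8 %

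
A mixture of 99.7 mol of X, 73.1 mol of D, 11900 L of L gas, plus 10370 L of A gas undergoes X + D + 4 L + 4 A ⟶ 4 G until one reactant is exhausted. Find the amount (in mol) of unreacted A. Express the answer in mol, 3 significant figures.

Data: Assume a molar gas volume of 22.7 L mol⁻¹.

164 mol

n(X) = 99.70 mol
n(D) = 73.10 mol
n(L) = 11900 / 22.7 = 524.2 mol
n(A) = 10370 / 22.7 = 456.8 mol
n/ν → X: 99.70, D: 73.10, L: 131.1, A: 114.2; D is limiting.
A consumed = (4/1) × 73.10 = 292.4 mol
A remaining = 456.8 − 292.4 = 164.4 mol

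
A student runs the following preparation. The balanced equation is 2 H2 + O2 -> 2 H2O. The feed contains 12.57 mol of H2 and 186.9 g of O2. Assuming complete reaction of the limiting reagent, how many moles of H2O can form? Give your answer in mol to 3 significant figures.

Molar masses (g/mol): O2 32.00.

n(H2) = 12.57 mol
n(O2) = 186.9 / 32.00 = 5.841 mol
n/ν for H2 = 12.57/2 = 6.285
n/ν for O2 = 5.841/1 = 5.841
Smallest n/ν is O2 → limiting reagent.
n(H2O) = (2/1) × 5.841 = 11.68 mol

11.7 mol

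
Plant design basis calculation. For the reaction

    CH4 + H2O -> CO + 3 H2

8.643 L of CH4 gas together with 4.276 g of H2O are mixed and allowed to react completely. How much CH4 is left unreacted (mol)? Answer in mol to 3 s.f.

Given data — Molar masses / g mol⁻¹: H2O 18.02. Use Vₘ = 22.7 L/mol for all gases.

n(CH4) = 8.643 / 22.7 = 0.3807 mol
n(H2O) = 4.276 / 18.02 = 0.2373 mol
n/ν for CH4 = 0.3807/1 = 0.3807
n/ν for H2O = 0.2373/1 = 0.2373
Smallest n/ν is H2O → limiting reagent.
CH4 consumed = (1/1) × 0.2373 = 0.2373 mol
CH4 remaining = 0.3807 − 0.2373 = 0.1434 mol

0.143 mol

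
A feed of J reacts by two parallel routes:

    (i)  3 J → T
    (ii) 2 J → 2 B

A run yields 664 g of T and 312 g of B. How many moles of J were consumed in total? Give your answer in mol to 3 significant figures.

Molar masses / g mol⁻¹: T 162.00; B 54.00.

18.1 mol

n(T) = 664 / 162.00 = 4.099 mol
n(B) = 312 / 54.00 = 5.778 mol
n(J) via (i) = (3/1)×4.099 = 12.30 mol
n(J) via (ii) = (2/2)×5.778 = 5.778 mol
total n(J) = 12.30 + 5.778 = 18.08 mol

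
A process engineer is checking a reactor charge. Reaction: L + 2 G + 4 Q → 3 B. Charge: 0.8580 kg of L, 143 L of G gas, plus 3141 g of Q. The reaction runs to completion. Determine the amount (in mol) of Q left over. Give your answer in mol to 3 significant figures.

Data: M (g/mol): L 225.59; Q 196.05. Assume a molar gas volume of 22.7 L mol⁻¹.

n(L) = 0.8580×1000 / 225.59 = 3.803 mol
n(G) = 143.0 / 22.7 = 6.300 mol
n(Q) = 3141 / 196.05 = 16.02 mol
n/ν → L: 3.803, G: 3.150, Q: 4.005; G is limiting.
Q consumed = (4/2) × 6.300 = 12.60 mol
Q remaining = 16.02 − 12.60 = 3.420 mol

3.42 mol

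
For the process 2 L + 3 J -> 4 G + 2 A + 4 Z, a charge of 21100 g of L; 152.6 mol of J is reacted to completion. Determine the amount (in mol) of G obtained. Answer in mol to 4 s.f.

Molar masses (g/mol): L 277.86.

n(L) = 21100 / 277.86 = 75.94 mol
n(J) = 152.6 mol
n/ν for L = 75.94/2 = 37.97
n/ν for J = 152.6/3 = 50.87
Smallest n/ν is L → limiting reagent.
n(G) = (4/2) × 75.94 = 151.9 mol

151.9 mol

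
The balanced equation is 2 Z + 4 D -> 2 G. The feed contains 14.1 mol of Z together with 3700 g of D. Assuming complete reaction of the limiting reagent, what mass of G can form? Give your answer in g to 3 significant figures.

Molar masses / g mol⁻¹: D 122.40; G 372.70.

5260 g

n(Z) = 14.10 mol
n(D) = 3700 / 122.40 = 30.23 mol
n/ν for Z = 14.10/2 = 7.050
n/ν for D = 30.23/4 = 7.558
Smallest n/ν is Z → limiting reagent.
n(G) = (2/2) × 14.10 = 14.10 mol
mass = 14.10 × 372.70 = 5255 g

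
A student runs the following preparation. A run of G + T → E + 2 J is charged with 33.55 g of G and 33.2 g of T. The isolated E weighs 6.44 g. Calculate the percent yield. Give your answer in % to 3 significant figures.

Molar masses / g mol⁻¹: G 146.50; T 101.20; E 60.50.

n(G) = 33.55 / 146.50 = 0.2290 mol
n(T) = 33.20 / 101.20 = 0.3281 mol
n/ν → G: 0.2290, T: 0.3281; G is limiting.
theoretical n(E) = (1/1) × 0.2290 = 0.2290 mol → 13.85 g
% yield = 6.44 / 13.85 × 100 = 46.50 %

46.5 %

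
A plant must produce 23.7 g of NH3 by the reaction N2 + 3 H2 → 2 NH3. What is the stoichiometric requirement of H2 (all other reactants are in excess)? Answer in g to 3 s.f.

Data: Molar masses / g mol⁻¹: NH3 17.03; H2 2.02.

n(NH3) = 23.7 / 17.03 = 1.392 mol
n(H2) = (3/2) × 1.392 = 2.088 mol
mass = 2.088 × 2.02 = 4.218 g

4.22 g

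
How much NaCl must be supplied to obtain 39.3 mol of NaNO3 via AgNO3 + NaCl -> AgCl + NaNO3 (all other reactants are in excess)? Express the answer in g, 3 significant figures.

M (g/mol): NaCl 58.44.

n(NaNO3) = 39.30 mol
n(NaCl) = (1/1) × 39.30 = 39.30 mol
mass = 39.30 × 58.44 = 2297 g

2300 g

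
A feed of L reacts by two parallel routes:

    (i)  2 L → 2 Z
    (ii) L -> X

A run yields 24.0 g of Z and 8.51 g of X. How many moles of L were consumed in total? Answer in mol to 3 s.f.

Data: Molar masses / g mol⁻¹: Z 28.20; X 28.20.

n(Z) = 24.0 / 28.20 = 0.8511 mol
n(X) = 8.51 / 28.20 = 0.3018 mol
n(L) via (i) = (2/2)×0.8511 = 0.8511 mol
n(L) via (ii) = (1/1)×0.3018 = 0.3018 mol
total n(L) = 0.8511 + 0.3018 = 1.153 mol

1.15 mol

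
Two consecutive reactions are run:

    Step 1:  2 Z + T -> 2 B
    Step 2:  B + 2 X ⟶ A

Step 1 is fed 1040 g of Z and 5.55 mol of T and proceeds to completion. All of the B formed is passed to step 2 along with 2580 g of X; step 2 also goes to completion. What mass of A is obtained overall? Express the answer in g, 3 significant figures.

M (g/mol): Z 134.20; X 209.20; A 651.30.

Step 1:
n(Z) = 1040 / 134.20 = 7.750 mol
n(T) = 5.550 mol
n/ν for Z = 7.750/2 = 3.875
n/ν for T = 5.550/1 = 5.550
Smallest n/ν is Z → limiting reagent.
n(B) produced = (2/2) × 7.750 = 7.750 mol
Step 2:
n(B) available = 7.750 mol
n(X) = 2580 / 209.20 = 12.33 mol
n/ν for B = 7.750/1 = 7.750
n/ν for X = 12.33/2 = 6.165
Smallest n/ν is X → limiting reagent.
n(A) = (1/2) × 12.33 = 6.165 mol
mass = 6.165 × 651.30 = 4015 g

4020 g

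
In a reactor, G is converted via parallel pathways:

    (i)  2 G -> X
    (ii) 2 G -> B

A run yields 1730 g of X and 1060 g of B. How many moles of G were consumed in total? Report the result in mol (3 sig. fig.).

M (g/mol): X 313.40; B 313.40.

n(X) = 1730 / 313.40 = 5.520 mol
n(B) = 1060 / 313.40 = 3.382 mol
n(G) via (i) = (2/1)×5.520 = 11.04 mol
n(G) via (ii) = (2/1)×3.382 = 6.764 mol
total n(G) = 11.04 + 6.764 = 17.80 mol

17.8 mol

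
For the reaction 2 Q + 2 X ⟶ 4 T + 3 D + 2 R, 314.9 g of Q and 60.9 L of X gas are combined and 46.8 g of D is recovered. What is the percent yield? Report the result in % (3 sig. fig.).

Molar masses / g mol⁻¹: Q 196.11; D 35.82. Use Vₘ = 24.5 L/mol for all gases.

n(Q) = 314.9 / 196.11 = 1.606 mol
n(X) = 60.90 / 24.5 = 2.486 mol
n/ν → Q: 0.8030, X: 1.243; Q is limiting.
theoretical n(D) = (3/2) × 1.606 = 2.409 mol → 86.29 g
% yield = 46.8 / 86.29 × 100 = 54.24 %

54.2 %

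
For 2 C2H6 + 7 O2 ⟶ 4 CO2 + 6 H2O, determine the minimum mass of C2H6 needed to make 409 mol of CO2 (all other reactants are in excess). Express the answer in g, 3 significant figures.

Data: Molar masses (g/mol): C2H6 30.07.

n(CO2) = 409.0 mol
n(C2H6) = (2/4) × 409.0 = 204.5 mol
mass = 204.5 × 30.07 = 6149 g

6150 g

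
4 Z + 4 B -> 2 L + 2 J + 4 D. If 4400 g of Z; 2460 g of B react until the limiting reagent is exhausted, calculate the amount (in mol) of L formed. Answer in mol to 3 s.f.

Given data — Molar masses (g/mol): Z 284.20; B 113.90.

7.74 mol

n(Z) = 4400 / 284.20 = 15.48 mol
n(B) = 2460 / 113.90 = 21.60 mol
n/ν → Z: 3.870, B: 5.400; Z is limiting.
n(L) = (2/4) × 15.48 = 7.740 mol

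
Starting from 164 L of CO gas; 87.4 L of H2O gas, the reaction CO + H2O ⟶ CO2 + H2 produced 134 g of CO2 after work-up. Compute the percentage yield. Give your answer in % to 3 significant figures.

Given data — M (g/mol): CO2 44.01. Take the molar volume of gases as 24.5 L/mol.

n(CO) = 164.0 / 24.5 = 6.694 mol
n(H2O) = 87.40 / 24.5 = 3.567 mol
n/ν for CO = 6.694/1 = 6.694
n/ν for H2O = 3.567/1 = 3.567
Smallest n/ν is H2O → limiting reagent.
theoretical n(CO2) = (1/1) × 3.567 = 3.567 mol → 157.0 g
% yield = 134 / 157.0 × 100 = 85.35 %

85.4 %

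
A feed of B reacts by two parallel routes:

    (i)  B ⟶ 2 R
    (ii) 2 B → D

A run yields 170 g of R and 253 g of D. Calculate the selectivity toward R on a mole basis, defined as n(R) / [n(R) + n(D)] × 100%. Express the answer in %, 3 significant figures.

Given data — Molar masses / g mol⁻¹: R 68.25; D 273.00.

72.9 %

n(R) = 170 / 68.25 = 2.491 mol
n(D) = 253 / 273.00 = 0.9267 mol
selectivity = 2.491/(2.491+0.9267) × 100 = 72.89 %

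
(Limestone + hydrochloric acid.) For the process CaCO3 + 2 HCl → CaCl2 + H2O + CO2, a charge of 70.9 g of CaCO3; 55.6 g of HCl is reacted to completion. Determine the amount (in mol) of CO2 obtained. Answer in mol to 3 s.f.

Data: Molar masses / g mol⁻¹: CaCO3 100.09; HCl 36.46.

n(CaCO3) = 70.90 / 100.09 = 0.7084 mol
n(HCl) = 55.60 / 36.46 = 1.525 mol
n/ν for CaCO3 = 0.7084/1 = 0.7084
n/ν for HCl = 1.525/2 = 0.7625
Smallest n/ν is CaCO3 → limiting reagent.
n(CO2) = (1/1) × 0.7084 = 0.7084 mol

0.708 mol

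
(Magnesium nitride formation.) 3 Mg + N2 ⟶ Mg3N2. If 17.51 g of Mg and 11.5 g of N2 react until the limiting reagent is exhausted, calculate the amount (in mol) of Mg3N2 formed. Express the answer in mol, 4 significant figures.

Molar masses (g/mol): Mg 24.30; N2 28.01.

n(Mg) = 17.51 / 24.30 = 0.7206 mol
n(N2) = 11.50 / 28.01 = 0.4106 mol
n/ν for Mg = 0.7206/3 = 0.2402
n/ν for N2 = 0.4106/1 = 0.4106
Smallest n/ν is Mg → limiting reagent.
n(Mg3N2) = (1/3) × 0.7206 = 0.2402 mol

0.2402 mol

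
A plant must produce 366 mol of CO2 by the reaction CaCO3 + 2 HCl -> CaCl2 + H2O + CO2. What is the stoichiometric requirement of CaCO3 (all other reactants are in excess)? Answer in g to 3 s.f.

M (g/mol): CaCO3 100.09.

36600 g

n(CO2) = 366.0 mol
n(CaCO3) = (1/1) × 366.0 = 366.0 mol
mass = 366.0 × 100.09 = 36630 g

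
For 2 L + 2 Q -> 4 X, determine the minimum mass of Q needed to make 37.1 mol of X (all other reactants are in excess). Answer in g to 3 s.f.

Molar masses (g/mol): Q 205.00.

3800 g

n(X) = 37.10 mol
n(Q) = (2/4) × 37.10 = 18.55 mol
mass = 18.55 × 205.00 = 3803 g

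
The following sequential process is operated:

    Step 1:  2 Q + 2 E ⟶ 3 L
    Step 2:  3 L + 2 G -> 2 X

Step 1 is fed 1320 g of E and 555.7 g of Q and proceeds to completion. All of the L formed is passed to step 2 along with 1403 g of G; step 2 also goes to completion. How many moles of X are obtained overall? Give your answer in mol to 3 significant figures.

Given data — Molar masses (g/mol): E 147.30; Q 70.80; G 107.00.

Step 1:
n(E) = 1320 / 147.30 = 8.961 mol
n(Q) = 555.7 / 70.80 = 7.849 mol
n/ν → E: 4.481, Q: 3.925; Q is limiting.
n(L) produced = (3/2) × 7.849 = 11.77 mol
Step 2:
n(L) available = 11.77 mol
n(G) = 1403 / 107.00 = 13.11 mol
n/ν → L: 3.923, G: 6.555; L is limiting.
n(X) = (2/3) × 11.77 = 7.847 mol

7.85 mol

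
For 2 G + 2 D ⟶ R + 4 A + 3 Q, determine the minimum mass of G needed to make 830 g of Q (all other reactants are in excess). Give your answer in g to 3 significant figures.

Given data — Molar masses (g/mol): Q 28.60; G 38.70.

n(Q) = 830 / 28.60 = 29.02 mol
n(G) = (2/3) × 29.02 = 19.35 mol
mass = 19.35 × 38.70 = 748.8 g

749 g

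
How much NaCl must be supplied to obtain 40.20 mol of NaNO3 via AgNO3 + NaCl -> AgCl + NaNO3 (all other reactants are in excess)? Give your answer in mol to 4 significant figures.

40.20 mol

n(NaNO3) = 40.20 mol
n(NaCl) = (1/1) × 40.20 = 40.20 mol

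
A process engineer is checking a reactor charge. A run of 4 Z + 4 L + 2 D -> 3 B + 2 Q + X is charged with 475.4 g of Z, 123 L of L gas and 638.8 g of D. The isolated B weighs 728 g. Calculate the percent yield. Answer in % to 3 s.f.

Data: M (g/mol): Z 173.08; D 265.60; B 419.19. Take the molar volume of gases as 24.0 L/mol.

n(Z) = 475.4 / 173.08 = 2.747 mol
n(L) = 123.0 / 24.0 = 5.125 mol
n(D) = 638.8 / 265.60 = 2.405 mol
n/ν for Z = 2.747/4 = 0.6868
n/ν for L = 5.125/4 = 1.281
n/ν for D = 2.405/2 = 1.203
Smallest n/ν is Z → limiting reagent.
theoretical n(B) = (3/4) × 2.747 = 2.060 mol → 863.5 g
% yield = 728 / 863.5 × 100 = 84.31 %

84.3 %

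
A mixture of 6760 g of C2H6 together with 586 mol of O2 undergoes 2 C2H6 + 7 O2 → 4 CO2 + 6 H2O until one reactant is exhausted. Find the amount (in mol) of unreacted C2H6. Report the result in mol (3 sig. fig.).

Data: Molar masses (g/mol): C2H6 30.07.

57.4 mol

n(C2H6) = 6760 / 30.07 = 224.8 mol
n(O2) = 586.0 mol
n/ν → C2H6: 112.4, O2: 83.71; O2 is limiting.
C2H6 consumed = (2/7) × 586.0 = 167.4 mol
C2H6 remaining = 224.8 − 167.4 = 57.40 mol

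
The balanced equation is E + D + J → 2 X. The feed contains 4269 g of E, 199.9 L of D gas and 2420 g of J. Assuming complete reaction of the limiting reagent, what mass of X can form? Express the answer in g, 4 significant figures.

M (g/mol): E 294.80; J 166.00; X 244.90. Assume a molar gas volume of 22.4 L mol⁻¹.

4371 g

n(E) = 4269 / 294.80 = 14.48 mol
n(D) = 199.9 / 22.4 = 8.924 mol
n(J) = 2420 / 166.00 = 14.58 mol
n/ν for E = 14.48/1 = 14.48
n/ν for D = 8.924/1 = 8.924
n/ν for J = 14.58/1 = 14.58
Smallest n/ν is D → limiting reagent.
n(X) = (2/1) × 8.924 = 17.85 mol
mass = 17.85 × 244.90 = 4371 g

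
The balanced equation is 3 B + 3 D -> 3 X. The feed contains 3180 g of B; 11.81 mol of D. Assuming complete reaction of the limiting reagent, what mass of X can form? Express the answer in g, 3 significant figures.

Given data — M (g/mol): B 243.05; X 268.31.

3170 g

n(B) = 3180 / 243.05 = 13.08 mol
n(D) = 11.81 mol
n/ν for B = 13.08/3 = 4.360
n/ν for D = 11.81/3 = 3.937
Smallest n/ν is D → limiting reagent.
n(X) = (3/3) × 11.81 = 11.81 mol
mass = 11.81 × 268.31 = 3169 g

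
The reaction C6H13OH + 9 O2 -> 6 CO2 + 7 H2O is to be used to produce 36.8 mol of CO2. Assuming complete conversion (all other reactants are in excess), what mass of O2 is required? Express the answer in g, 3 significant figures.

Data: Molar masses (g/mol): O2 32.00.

1770 g

n(CO2) = 36.80 mol
n(O2) = (9/6) × 36.80 = 55.20 mol
mass = 55.20 × 32.00 = 1766 g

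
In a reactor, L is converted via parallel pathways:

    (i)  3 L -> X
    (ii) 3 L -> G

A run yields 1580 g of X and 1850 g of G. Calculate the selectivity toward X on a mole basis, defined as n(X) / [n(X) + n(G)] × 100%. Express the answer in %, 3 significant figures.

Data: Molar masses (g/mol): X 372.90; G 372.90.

n(X) = 1580 / 372.90 = 4.237 mol
n(G) = 1850 / 372.90 = 4.961 mol
selectivity = 4.237/(4.237+4.961) × 100 = 46.06 %

46.1 %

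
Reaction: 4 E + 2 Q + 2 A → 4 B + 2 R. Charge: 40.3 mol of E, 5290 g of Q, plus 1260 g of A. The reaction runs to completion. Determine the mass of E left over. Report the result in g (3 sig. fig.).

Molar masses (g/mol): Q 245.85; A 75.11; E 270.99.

1830 g

n(E) = 40.30 mol
n(Q) = 5290 / 245.85 = 21.52 mol
n(A) = 1260 / 75.11 = 16.78 mol
n/ν → E: 10.08, Q: 10.76, A: 8.390; A is limiting.
E consumed = (4/2) × 16.78 = 33.56 mol
E remaining = 40.30 − 33.56 = 6.740 mol
mass = 6.740 × 270.99 = 1826 g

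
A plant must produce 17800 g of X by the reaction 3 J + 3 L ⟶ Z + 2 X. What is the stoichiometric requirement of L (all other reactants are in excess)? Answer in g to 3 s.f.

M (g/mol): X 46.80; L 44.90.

25600 g

n(X) = 17800 / 46.80 = 380.3 mol
n(L) = (3/2) × 380.3 = 570.5 mol
mass = 570.5 × 44.90 = 25620 g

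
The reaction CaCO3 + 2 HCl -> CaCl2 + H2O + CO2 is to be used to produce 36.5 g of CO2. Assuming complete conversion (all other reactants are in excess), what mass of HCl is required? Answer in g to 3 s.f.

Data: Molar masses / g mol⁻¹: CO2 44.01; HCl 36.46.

60.5 g

n(CO2) = 36.5 / 44.01 = 0.8294 mol
n(HCl) = (2/1) × 0.8294 = 1.659 mol
mass = 1.659 × 36.46 = 60.49 g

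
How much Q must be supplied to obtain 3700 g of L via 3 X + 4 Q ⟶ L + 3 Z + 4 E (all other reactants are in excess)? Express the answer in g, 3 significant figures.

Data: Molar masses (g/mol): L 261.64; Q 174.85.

9890 g

n(L) = 3700 / 261.64 = 14.14 mol
n(Q) = (4/1) × 14.14 = 56.56 mol
mass = 56.56 × 174.85 = 9890 g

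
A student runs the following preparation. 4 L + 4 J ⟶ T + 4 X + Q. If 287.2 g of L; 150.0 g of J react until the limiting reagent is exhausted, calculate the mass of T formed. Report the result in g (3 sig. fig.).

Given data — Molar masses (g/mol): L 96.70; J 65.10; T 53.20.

n(L) = 287.2 / 96.70 = 2.970 mol
n(J) = 150.0 / 65.10 = 2.304 mol
n/ν for L = 2.970/4 = 0.7425
n/ν for J = 2.304/4 = 0.5760
Smallest n/ν is J → limiting reagent.
n(T) = (1/4) × 2.304 = 0.5760 mol
mass = 0.5760 × 53.20 = 30.64 g

30.6 g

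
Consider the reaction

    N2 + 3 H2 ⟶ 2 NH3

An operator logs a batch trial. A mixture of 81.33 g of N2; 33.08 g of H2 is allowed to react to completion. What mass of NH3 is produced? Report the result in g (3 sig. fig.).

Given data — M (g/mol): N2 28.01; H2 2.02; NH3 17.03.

n(N2) = 81.33 / 28.01 = 2.904 mol
n(H2) = 33.08 / 2.02 = 16.38 mol
n/ν → N2: 2.904, H2: 5.460; N2 is limiting.
n(NH3) = (2/1) × 2.904 = 5.808 mol
mass = 5.808 × 17.03 = 98.91 g

98.9 g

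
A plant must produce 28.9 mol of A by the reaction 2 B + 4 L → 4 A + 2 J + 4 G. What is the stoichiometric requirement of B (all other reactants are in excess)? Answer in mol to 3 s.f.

14.5 mol

n(A) = 28.90 mol
n(B) = (2/4) × 28.90 = 14.45 mol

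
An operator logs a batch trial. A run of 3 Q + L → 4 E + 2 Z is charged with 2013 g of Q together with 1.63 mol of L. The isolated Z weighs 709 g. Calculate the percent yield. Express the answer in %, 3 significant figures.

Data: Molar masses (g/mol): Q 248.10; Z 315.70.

n(Q) = 2013 / 248.10 = 8.114 mol
n(L) = 1.630 mol
n/ν for Q = 8.114/3 = 2.705
n/ν for L = 1.630/1 = 1.630
Smallest n/ν is L → limiting reagent.
theoretical n(Z) = (2/1) × 1.630 = 3.260 mol → 1029 g
% yield = 709 / 1029 × 100 = 68.90 %

68.9 %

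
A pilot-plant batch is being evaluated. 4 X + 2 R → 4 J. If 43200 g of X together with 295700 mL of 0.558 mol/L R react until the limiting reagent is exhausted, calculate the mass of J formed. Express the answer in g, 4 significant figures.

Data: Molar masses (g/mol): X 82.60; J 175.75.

n(X) = 43200 / 82.60 = 523.0 mol
n(R) = 0.558 × 295700/1000 = 165.0 mol
n/ν for X = 523.0/4 = 130.8
n/ν for R = 165.0/2 = 82.50
Smallest n/ν is R → limiting reagent.
n(J) = (4/2) × 165.0 = 330.0 mol
mass = 330.0 × 175.75 = 58000 g

58000 g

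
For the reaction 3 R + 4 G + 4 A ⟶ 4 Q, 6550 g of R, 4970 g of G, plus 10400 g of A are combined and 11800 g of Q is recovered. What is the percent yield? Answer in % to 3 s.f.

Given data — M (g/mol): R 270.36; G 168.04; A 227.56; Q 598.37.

n(R) = 6550 / 270.36 = 24.23 mol
n(G) = 4970 / 168.04 = 29.58 mol
n(A) = 10400 / 227.56 = 45.70 mol
n/ν for R = 24.23/3 = 8.077
n/ν for G = 29.58/4 = 7.395
n/ν for A = 45.70/4 = 11.43
Smallest n/ν is G → limiting reagent.
theoretical n(Q) = (4/4) × 29.58 = 29.58 mol → 17700 g
% yield = 11800 / 17700 × 100 = 66.67 %

66.7 %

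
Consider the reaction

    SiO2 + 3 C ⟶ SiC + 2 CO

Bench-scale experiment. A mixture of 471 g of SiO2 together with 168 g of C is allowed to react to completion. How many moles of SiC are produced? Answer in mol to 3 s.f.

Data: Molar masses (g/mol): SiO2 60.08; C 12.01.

4.66 mol

n(SiO2) = 471.0 / 60.08 = 7.840 mol
n(C) = 168.0 / 12.01 = 13.99 mol
n/ν → SiO2: 7.840, C: 4.663; C is limiting.
n(SiC) = (1/3) × 13.99 = 4.663 mol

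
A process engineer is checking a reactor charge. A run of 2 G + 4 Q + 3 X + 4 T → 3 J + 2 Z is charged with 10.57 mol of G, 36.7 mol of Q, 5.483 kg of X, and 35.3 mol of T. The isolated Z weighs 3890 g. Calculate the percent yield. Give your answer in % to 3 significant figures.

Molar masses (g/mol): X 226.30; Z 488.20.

75.4 %

n(G) = 10.57 mol
n(Q) = 36.70 mol
n(X) = 5.483×1000 / 226.30 = 24.23 mol
n(T) = 35.30 mol
n/ν for G = 10.57/2 = 5.285
n/ν for Q = 36.70/4 = 9.175
n/ν for X = 24.23/3 = 8.077
n/ν for T = 35.30/4 = 8.825
Smallest n/ν is G → limiting reagent.
theoretical n(Z) = (2/2) × 10.57 = 10.57 mol → 5160 g
% yield = 3890 / 5160 × 100 = 75.39 %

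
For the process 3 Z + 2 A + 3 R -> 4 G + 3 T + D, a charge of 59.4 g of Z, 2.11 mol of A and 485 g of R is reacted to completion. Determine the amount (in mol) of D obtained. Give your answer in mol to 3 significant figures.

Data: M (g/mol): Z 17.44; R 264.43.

0.611 mol

n(Z) = 59.40 / 17.44 = 3.406 mol
n(A) = 2.110 mol
n(R) = 485.0 / 264.43 = 1.834 mol
n/ν for Z = 3.406/3 = 1.135
n/ν for A = 2.110/2 = 1.055
n/ν for R = 1.834/3 = 0.6113
Smallest n/ν is R → limiting reagent.
n(D) = (1/3) × 1.834 = 0.6113 mol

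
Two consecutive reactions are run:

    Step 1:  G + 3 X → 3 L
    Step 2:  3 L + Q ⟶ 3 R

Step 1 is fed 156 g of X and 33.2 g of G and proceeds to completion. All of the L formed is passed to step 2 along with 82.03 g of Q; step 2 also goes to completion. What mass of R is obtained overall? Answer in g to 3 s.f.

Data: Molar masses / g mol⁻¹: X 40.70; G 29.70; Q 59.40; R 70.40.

Step 1:
n(X) = 156.0 / 40.70 = 3.833 mol
n(G) = 33.20 / 29.70 = 1.118 mol
n/ν for X = 3.833/3 = 1.278
n/ν for G = 1.118/1 = 1.118
Smallest n/ν is G → limiting reagent.
n(L) produced = (3/1) × 1.118 = 3.354 mol
Step 2:
n(L) available = 3.354 mol
n(Q) = 82.03 / 59.40 = 1.381 mol
n/ν for L = 3.354/3 = 1.118
n/ν for Q = 1.381/1 = 1.381
Smallest n/ν is L → limiting reagent.
n(R) = (3/3) × 3.354 = 3.354 mol
mass = 3.354 × 70.40 = 236.1 g

236 g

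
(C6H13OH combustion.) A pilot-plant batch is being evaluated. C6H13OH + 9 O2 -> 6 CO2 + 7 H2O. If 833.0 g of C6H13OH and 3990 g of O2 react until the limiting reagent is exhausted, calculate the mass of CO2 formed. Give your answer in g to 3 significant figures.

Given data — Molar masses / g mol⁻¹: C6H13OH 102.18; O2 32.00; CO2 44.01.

2150 g

n(C6H13OH) = 833.0 / 102.18 = 8.152 mol
n(O2) = 3990 / 32.00 = 124.7 mol
n/ν for C6H13OH = 8.152/1 = 8.152
n/ν for O2 = 124.7/9 = 13.86
Smallest n/ν is C6H13OH → limiting reagent.
n(CO2) = (6/1) × 8.152 = 48.91 mol
mass = 48.91 × 44.01 = 2153 g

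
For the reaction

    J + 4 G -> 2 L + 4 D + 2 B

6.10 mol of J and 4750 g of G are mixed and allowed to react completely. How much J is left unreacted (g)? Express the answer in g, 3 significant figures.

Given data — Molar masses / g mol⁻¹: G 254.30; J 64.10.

n(J) = 6.100 mol
n(G) = 4750 / 254.30 = 18.68 mol
n/ν for J = 6.100/1 = 6.100
n/ν for G = 18.68/4 = 4.670
Smallest n/ν is G → limiting reagent.
J consumed = (1/4) × 18.68 = 4.670 mol
J remaining = 6.100 − 4.670 = 1.430 mol
mass = 1.430 × 64.10 = 91.66 g

91.7 g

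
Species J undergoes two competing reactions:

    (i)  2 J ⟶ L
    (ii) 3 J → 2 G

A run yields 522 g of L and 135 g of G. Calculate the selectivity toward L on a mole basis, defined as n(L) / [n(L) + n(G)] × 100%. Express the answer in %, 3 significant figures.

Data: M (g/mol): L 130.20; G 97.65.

74.4 %

n(L) = 522 / 130.20 = 4.009 mol
n(G) = 135 / 97.65 = 1.382 mol
selectivity = 4.009/(4.009+1.382) × 100 = 74.36 %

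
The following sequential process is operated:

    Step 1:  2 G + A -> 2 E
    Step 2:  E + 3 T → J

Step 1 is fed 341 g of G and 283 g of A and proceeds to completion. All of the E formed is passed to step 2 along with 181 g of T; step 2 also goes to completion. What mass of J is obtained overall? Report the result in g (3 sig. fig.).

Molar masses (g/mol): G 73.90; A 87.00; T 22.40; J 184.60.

Step 1:
n(G) = 341.0 / 73.90 = 4.614 mol
n(A) = 283.0 / 87.00 = 3.253 mol
n/ν → G: 2.307, A: 3.253; G is limiting.
n(E) produced = (2/2) × 4.614 = 4.614 mol
Step 2:
n(E) available = 4.614 mol
n(T) = 181.0 / 22.40 = 8.080 mol
n/ν → E: 4.614, T: 2.693; T is limiting.
n(J) = (1/3) × 8.080 = 2.693 mol
mass = 2.693 × 184.60 = 497.1 g

497 g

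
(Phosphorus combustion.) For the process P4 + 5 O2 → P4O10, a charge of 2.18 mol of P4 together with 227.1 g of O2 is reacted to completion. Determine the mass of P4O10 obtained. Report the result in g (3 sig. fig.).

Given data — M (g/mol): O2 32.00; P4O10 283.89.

n(P4) = 2.180 mol
n(O2) = 227.1 / 32.00 = 7.097 mol
n/ν for P4 = 2.180/1 = 2.180
n/ν for O2 = 7.097/5 = 1.419
Smallest n/ν is O2 → limiting reagent.
n(P4O10) = (1/5) × 7.097 = 1.419 mol
mass = 1.419 × 283.89 = 402.8 g

403 g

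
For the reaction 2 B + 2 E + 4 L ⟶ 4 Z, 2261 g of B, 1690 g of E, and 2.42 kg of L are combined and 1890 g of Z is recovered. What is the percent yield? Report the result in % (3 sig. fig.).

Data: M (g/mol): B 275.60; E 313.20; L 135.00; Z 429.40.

40.8 %

n(B) = 2261 / 275.60 = 8.204 mol
n(E) = 1690 / 313.20 = 5.396 mol
n(L) = 2.420×1000 / 135.00 = 17.93 mol
n/ν for B = 8.204/2 = 4.102
n/ν for E = 5.396/2 = 2.698
n/ν for L = 17.93/4 = 4.483
Smallest n/ν is E → limiting reagent.
theoretical n(Z) = (4/2) × 5.396 = 10.79 mol → 4633 g
% yield = 1890 / 4633 × 100 = 40.79 %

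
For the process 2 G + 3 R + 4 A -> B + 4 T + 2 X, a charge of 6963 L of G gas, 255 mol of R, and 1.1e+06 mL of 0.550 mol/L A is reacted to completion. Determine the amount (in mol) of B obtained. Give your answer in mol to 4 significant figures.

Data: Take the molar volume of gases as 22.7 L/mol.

85.00 mol

n(G) = 6963 / 22.7 = 306.7 mol
n(R) = 255.0 mol
n(A) = 0.550 × 1.1e+06/1000 = 605.0 mol
n/ν for G = 306.7/2 = 153.4
n/ν for R = 255.0/3 = 85.00
n/ν for A = 605.0/4 = 151.3
Smallest n/ν is R → limiting reagent.
n(B) = (1/3) × 255.0 = 85.00 mol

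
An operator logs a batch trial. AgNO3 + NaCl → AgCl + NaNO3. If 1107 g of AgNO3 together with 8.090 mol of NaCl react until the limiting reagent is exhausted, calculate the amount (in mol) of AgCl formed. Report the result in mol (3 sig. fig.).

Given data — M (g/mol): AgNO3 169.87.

n(AgNO3) = 1107 / 169.87 = 6.517 mol
n(NaCl) = 8.090 mol
n/ν → AgNO3: 6.517, NaCl: 8.090; AgNO3 is limiting.
n(AgCl) = (1/1) × 6.517 = 6.517 mol

6.52 mol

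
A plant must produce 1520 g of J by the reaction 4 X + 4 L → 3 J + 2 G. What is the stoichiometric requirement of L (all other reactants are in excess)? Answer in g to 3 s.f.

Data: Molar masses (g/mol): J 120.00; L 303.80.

n(J) = 1520 / 120.00 = 12.67 mol
n(L) = (4/3) × 12.67 = 16.89 mol
mass = 16.89 × 303.80 = 5131 g

5130 g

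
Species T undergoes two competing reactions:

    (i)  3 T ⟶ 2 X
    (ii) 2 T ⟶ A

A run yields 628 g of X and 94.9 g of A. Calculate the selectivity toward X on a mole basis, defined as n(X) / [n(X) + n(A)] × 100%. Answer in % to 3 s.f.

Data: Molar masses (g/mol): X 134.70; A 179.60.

n(X) = 628 / 134.70 = 4.662 mol
n(A) = 94.9 / 179.60 = 0.5284 mol
selectivity = 4.662/(4.662+0.5284) × 100 = 89.82 %

89.8 %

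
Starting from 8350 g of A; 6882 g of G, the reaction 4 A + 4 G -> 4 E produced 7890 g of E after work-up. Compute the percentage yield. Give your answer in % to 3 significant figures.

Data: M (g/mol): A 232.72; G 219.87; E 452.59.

n(A) = 8350 / 232.72 = 35.88 mol
n(G) = 6882 / 219.87 = 31.30 mol
n/ν for A = 35.88/4 = 8.970
n/ν for G = 31.30/4 = 7.825
Smallest n/ν is G → limiting reagent.
theoretical n(E) = (4/4) × 31.30 = 31.30 mol → 14170 g
% yield = 7890 / 14170 × 100 = 55.68 %

55.7 %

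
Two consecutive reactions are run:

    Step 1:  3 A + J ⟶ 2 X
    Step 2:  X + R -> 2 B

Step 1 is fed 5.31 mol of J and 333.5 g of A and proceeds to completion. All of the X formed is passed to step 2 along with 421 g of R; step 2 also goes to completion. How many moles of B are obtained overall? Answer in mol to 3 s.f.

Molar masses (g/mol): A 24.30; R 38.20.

18.3 mol

Step 1:
n(J) = 5.310 mol
n(A) = 333.5 / 24.30 = 13.72 mol
n/ν → J: 5.310, A: 4.573; A is limiting.
n(X) produced = (2/3) × 13.72 = 9.147 mol
Step 2:
n(X) available = 9.147 mol
n(R) = 421.0 / 38.20 = 11.02 mol
n/ν → X: 9.147, R: 11.02; X is limiting.
n(B) = (2/1) × 9.147 = 18.29 mol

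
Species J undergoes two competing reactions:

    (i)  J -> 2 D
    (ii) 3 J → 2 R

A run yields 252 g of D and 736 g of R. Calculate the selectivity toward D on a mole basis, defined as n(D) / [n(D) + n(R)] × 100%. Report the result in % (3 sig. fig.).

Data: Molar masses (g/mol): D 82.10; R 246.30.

50.7 %

n(D) = 252 / 82.10 = 3.069 mol
n(R) = 736 / 246.30 = 2.988 mol
selectivity = 3.069/(3.069+2.988) × 100 = 50.67 %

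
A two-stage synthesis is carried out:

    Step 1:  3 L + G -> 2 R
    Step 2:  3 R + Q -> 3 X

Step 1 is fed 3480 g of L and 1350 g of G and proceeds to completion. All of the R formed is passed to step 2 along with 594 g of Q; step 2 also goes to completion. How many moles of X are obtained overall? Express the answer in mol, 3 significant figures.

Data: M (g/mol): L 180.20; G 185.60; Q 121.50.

Step 1:
n(L) = 3480 / 180.20 = 19.31 mol
n(G) = 1350 / 185.60 = 7.274 mol
n/ν → L: 6.437, G: 7.274; L is limiting.
n(R) produced = (2/3) × 19.31 = 12.87 mol
Step 2:
n(R) available = 12.87 mol
n(Q) = 594.0 / 121.50 = 4.889 mol
n/ν → R: 4.290, Q: 4.889; R is limiting.
n(X) = (3/3) × 12.87 = 12.87 mol

12.9 mol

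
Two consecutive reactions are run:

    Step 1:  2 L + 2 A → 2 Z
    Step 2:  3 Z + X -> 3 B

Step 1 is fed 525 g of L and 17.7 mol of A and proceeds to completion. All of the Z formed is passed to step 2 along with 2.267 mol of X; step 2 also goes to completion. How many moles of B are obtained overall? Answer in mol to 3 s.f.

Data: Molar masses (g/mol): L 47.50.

6.80 mol

Step 1:
n(L) = 525.0 / 47.50 = 11.05 mol
n(A) = 17.70 mol
n/ν for L = 11.05/2 = 5.525
n/ν for A = 17.70/2 = 8.850
Smallest n/ν is L → limiting reagent.
n(Z) produced = (2/2) × 11.05 = 11.05 mol
Step 2:
n(Z) available = 11.05 mol
n(X) = 2.267 mol
n/ν for Z = 11.05/3 = 3.683
n/ν for X = 2.267/1 = 2.267
Smallest n/ν is X → limiting reagent.
n(B) = (3/1) × 2.267 = 6.801 mol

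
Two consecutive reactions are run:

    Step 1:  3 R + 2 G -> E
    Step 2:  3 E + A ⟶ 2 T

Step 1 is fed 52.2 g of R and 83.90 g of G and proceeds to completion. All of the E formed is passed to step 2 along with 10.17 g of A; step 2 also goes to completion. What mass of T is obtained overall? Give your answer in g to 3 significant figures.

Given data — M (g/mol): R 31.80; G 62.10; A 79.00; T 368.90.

95.0 g

Step 1:
n(R) = 52.20 / 31.80 = 1.642 mol
n(G) = 83.90 / 62.10 = 1.351 mol
n/ν for R = 1.642/3 = 0.5473
n/ν for G = 1.351/2 = 0.6755
Smallest n/ν is R → limiting reagent.
n(E) produced = (1/3) × 1.642 = 0.5473 mol
Step 2:
n(E) available = 0.5473 mol
n(A) = 10.17 / 79.00 = 0.1287 mol
n/ν for E = 0.5473/3 = 0.1824
n/ν for A = 0.1287/1 = 0.1287
Smallest n/ν is A → limiting reagent.
n(T) = (2/1) × 0.1287 = 0.2574 mol
mass = 0.2574 × 368.90 = 94.95 g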